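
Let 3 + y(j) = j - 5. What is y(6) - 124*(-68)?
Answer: 8430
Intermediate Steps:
y(j) = -8 + j (y(j) = -3 + (j - 5) = -3 + (-5 + j) = -8 + j)
y(6) - 124*(-68) = (-8 + 6) - 124*(-68) = -2 + 8432 = 8430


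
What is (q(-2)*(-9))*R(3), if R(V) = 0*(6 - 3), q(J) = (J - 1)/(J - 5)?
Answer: 0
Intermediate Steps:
q(J) = (-1 + J)/(-5 + J)
R(V) = 0 (R(V) = 0*3 = 0)
(q(-2)*(-9))*R(3) = (((-1 - 2)/(-5 - 2))*(-9))*0 = ((-3/(-7))*(-9))*0 = (-⅐*(-3)*(-9))*0 = ((3/7)*(-9))*0 = -27/7*0 = 0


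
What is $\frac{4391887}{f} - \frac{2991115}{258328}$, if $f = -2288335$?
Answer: $- \frac{1139888646923}{84448714840} \approx -13.498$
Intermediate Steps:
$\frac{4391887}{f} - \frac{2991115}{258328} = \frac{4391887}{-2288335} - \frac{2991115}{258328} = 4391887 \left(- \frac{1}{2288335}\right) - \frac{2991115}{258328} = - \frac{4391887}{2288335} - \frac{2991115}{258328} = - \frac{1139888646923}{84448714840}$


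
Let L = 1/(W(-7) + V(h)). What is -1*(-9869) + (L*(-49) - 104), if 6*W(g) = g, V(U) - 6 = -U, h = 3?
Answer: 107121/11 ≈ 9738.3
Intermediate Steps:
V(U) = 6 - U
W(g) = g/6
L = 6/11 (L = 1/((⅙)*(-7) + (6 - 1*3)) = 1/(-7/6 + (6 - 3)) = 1/(-7/6 + 3) = 1/(11/6) = 6/11 ≈ 0.54545)
-1*(-9869) + (L*(-49) - 104) = -1*(-9869) + ((6/11)*(-49) - 104) = 9869 + (-294/11 - 104) = 9869 - 1438/11 = 107121/11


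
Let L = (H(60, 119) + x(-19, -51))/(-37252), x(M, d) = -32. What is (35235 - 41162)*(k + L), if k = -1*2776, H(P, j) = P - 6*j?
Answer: 306458101391/18626 ≈ 1.6453e+7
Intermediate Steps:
k = -2776
L = 343/18626 (L = ((60 - 6*119) - 32)/(-37252) = ((60 - 714) - 32)*(-1/37252) = (-654 - 32)*(-1/37252) = -686*(-1/37252) = 343/18626 ≈ 0.018415)
(35235 - 41162)*(k + L) = (35235 - 41162)*(-2776 + 343/18626) = -5927*(-51705433/18626) = 306458101391/18626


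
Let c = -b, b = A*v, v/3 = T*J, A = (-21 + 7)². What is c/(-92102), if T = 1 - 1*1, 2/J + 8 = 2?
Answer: 0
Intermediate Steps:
J = -⅓ (J = 2/(-8 + 2) = 2/(-6) = 2*(-⅙) = -⅓ ≈ -0.33333)
A = 196 (A = (-14)² = 196)
T = 0 (T = 1 - 1 = 0)
v = 0 (v = 3*(0*(-⅓)) = 3*0 = 0)
b = 0 (b = 196*0 = 0)
c = 0 (c = -1*0 = 0)
c/(-92102) = 0/(-92102) = 0*(-1/92102) = 0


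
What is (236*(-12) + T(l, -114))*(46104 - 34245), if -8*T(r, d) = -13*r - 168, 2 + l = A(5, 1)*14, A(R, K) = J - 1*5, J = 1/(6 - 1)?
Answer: -693383871/20 ≈ -3.4669e+7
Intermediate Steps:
J = 1/5 ≈ 0.20000
A(R, K) = -24/5 (A(R, K) = 1/5 - 1*5 = 1/5 - 5 = -24/5)
l = -346/5 (l = -2 - 24/5*14 = -2 - 336/5 = -346/5 ≈ -69.200)
T(r, d) = 21 + 13*r/8 (T(r, d) = -(-13*r - 168)/8 = -(-168 - 13*r)/8 = 21 + 13*r/8)
(236*(-12) + T(l, -114))*(46104 - 34245) = (236*(-12) + (21 + (13/8)*(-346/5)))*(46104 - 34245) = (-2832 + (21 - 2249/20))*11859 = (-2832 - 1829/20)*11859 = -58469/20*11859 = -693383871/20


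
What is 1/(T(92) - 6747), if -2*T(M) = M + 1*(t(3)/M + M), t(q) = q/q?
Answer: -184/1258377 ≈ -0.00014622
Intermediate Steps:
t(q) = 1
T(M) = -M - 1/(2*M) (T(M) = -(M + 1*(1/M + M))/2 = -(M + 1*(M + 1/M))/2 = -(M + (M + 1/M))/2 = -(1/M + 2*M)/2 = -M - 1/(2*M))
1/(T(92) - 6747) = 1/((-1*92 - 1/2/92) - 6747) = 1/((-92 - 1/2*1/92) - 6747) = 1/((-92 - 1/184) - 6747) = 1/(-16929/184 - 6747) = 1/(-1258377/184) = -184/1258377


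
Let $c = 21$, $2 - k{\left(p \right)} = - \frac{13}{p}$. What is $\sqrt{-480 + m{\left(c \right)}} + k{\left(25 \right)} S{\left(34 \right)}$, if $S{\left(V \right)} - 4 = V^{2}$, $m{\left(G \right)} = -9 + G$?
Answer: $\frac{14616}{5} + 6 i \sqrt{13} \approx 2923.2 + 21.633 i$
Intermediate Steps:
$k{\left(p \right)} = 2 + \frac{13}{p}$ ($k{\left(p \right)} = 2 - - \frac{13}{p} = 2 + \frac{13}{p}$)
$S{\left(V \right)} = 4 + V^{2}$
$\sqrt{-480 + m{\left(c \right)}} + k{\left(25 \right)} S{\left(34 \right)} = \sqrt{-480 + \left(-9 + 21\right)} + \left(2 + \frac{13}{25}\right) \left(4 + 34^{2}\right) = \sqrt{-480 + 12} + \left(2 + 13 \cdot \frac{1}{25}\right) \left(4 + 1156\right) = \sqrt{-468} + \left(2 + \frac{13}{25}\right) 1160 = 6 i \sqrt{13} + \frac{63}{25} \cdot 1160 = 6 i \sqrt{13} + \frac{14616}{5} = \frac{14616}{5} + 6 i \sqrt{13}$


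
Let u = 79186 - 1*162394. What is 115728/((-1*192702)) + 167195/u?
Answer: -6974717719/2672391336 ≈ -2.6099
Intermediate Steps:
u = -83208 (u = 79186 - 162394 = -83208)
115728/((-1*192702)) + 167195/u = 115728/((-1*192702)) + 167195/(-83208) = 115728/(-192702) + 167195*(-1/83208) = 115728*(-1/192702) - 167195/83208 = -19288/32117 - 167195/83208 = -6974717719/2672391336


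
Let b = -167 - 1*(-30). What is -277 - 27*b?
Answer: 3422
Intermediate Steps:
b = -137 (b = -167 + 30 = -137)
-277 - 27*b = -277 - 27*(-137) = -277 + 3699 = 3422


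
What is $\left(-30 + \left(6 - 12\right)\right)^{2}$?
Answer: $1296$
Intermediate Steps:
$\left(-30 + \left(6 - 12\right)\right)^{2} = \left(-30 - 6\right)^{2} = \left(-36\right)^{2} = 1296$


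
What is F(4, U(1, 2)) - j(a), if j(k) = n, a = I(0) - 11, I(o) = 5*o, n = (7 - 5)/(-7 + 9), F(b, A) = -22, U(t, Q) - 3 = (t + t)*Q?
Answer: -23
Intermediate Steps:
U(t, Q) = 3 + 2*Q*t (U(t, Q) = 3 + (t + t)*Q = 3 + (2*t)*Q = 3 + 2*Q*t)
n = 1 (n = 2/2 = 2*(½) = 1)
a = -11 (a = 5*0 - 11 = 0 - 11 = -11)
j(k) = 1
F(4, U(1, 2)) - j(a) = -22 - 1*1 = -22 - 1 = -23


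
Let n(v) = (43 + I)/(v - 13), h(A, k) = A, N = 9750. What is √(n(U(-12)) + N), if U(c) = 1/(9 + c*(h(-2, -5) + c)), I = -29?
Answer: √515718006/230 ≈ 98.737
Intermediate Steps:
U(c) = 1/(9 + c*(-2 + c))
n(v) = 14/(-13 + v) (n(v) = (43 - 29)/(v - 13) = 14/(-13 + v))
√(n(U(-12)) + N) = √(14/(-13 + 1/(9 + (-12)² - 2*(-12))) + 9750) = √(14/(-13 + 1/(9 + 144 + 24)) + 9750) = √(14/(-13 + 1/177) + 9750) = √(14/(-2300/177) + 9750) = √(14*(-177/2300) + 9750) = √(-1239/1150 + 9750) = √(11211261/1150) = √515718006/230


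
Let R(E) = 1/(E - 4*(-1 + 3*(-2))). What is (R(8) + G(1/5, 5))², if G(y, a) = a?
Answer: 32761/1296 ≈ 25.279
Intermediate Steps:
R(E) = 1/(28 + E) (R(E) = 1/(E - 4*(-1 - 6)) = 1/(E - 4*(-7)) = 1/(E + 28) = 1/(28 + E))
(R(8) + G(1/5, 5))² = (1/(28 + 8) + 5)² = (1/36 + 5)² = (181/36)² = 32761/1296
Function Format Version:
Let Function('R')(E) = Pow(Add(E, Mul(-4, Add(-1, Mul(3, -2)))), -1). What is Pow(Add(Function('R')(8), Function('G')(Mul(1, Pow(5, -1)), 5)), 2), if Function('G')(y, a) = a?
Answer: Rational(32761, 1296) ≈ 25.279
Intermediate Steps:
Function('R')(E) = Pow(Add(28, E), -1) (Function('R')(E) = Pow(Add(E, Mul(-4, Add(-1, -6))), -1) = Pow(Add(E, Mul(-4, -7)), -1) = Pow(Add(E, 28), -1) = Pow(Add(28, E), -1))
Pow(Add(Function('R')(8), Function('G')(Mul(1, Pow(5, -1)), 5)), 2) = Pow(Add(Pow(Add(28, 8), -1), 5), 2) = Pow(Add(Pow(36, -1), 5), 2) = Pow(Add(Rational(1, 36), 5), 2) = Pow(Rational(181, 36), 2) = Rational(32761, 1296)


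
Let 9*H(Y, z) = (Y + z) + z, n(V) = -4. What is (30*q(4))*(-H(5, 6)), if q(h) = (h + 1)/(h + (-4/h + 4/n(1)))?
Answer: -425/3 ≈ -141.67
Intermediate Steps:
H(Y, z) = Y/9 + 2*z/9 (H(Y, z) = ((Y + z) + z)/9 = (Y + 2*z)/9 = Y/9 + 2*z/9)
q(h) = (1 + h)/(-1 + h - 4/h) (q(h) = (h + 1)/(h + (-4/h + 4/(-4))) = (1 + h)/(h + (-4/h + 4*(-1/4))) = (1 + h)/(h + (-4/h - 1)) = (1 + h)/(h + (-1 - 4/h)) = (1 + h)/(-1 + h - 4/h))
(30*q(4))*(-H(5, 6)) = (30*(4*(1 + 4)/(-4 + 4**2 - 1*4)))*(-((1/9)*5 + (2/9)*6)) = (30*(4*5/(-4 + 16 - 4)))*(-(5/9 + 4/3)) = (30*(4*5/8))*(-1*17/9) = (30*(4*(1/8)*5))*(-17/9) = (30*(5/2))*(-17/9) = 75*(-17/9) = -425/3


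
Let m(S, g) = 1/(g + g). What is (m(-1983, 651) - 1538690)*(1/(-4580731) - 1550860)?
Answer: 14232116790308471626519/5964111762 ≈ 2.3863e+12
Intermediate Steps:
m(S, g) = 1/(2*g)
(m(-1983, 651) - 1538690)*(1/(-4580731) - 1550860) = ((1/2)/651 - 1538690)*(1/(-4580731) - 1550860) = ((1/2)*(1/651) - 1538690)*(-1/4580731 - 1550860) = (1/1302 - 1538690)*(-7104072478661/4580731) = -2003374379/1302*(-7104072478661/4580731) = 14232116790308471626519/5964111762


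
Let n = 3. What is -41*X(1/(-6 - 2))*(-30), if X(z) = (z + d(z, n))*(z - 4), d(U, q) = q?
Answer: -466785/32 ≈ -14587.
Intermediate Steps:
X(z) = (-4 + z)*(3 + z) (X(z) = (z + 3)*(z - 4) = (3 + z)*(-4 + z) = (-4 + z)*(3 + z))
-41*X(1/(-6 - 2))*(-30) = -41*(-12 + (1/(-6 - 2))² - 1/(-6 - 2))*(-30) = -41*(-12 + (1/(-8))² - 1/(-8))*(-30) = -41*(-12 + (-⅛)² - 1*(-⅛))*(-30) = -41*(-12 + 1/64 + ⅛)*(-30) = -41*(-759/64)*(-30) = (31119/64)*(-30) = -466785/32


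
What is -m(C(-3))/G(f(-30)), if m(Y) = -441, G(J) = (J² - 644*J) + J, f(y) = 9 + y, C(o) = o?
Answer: 21/664 ≈ 0.031627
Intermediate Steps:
G(J) = J² - 643*J
-m(C(-3))/G(f(-30)) = -(-441)/((9 - 30)*(-643 + (9 - 30))) = -(-441)/((-21*(-643 - 21))) = -(-441)/((-21*(-664))) = -(-441)/13944 = -1*(-21/664) = 21/664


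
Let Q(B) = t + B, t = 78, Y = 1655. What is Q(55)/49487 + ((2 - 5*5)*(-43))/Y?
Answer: 49162758/81900985 ≈ 0.60027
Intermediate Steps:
Q(B) = 78 + B
Q(55)/49487 + ((2 - 5*5)*(-43))/Y = (78 + 55)/49487 + ((2 - 5*5)*(-43))/1655 = 133*(1/49487) + ((2 - 25)*(-43))*(1/1655) = 133/49487 - 23*(-43)*(1/1655) = 133/49487 + 989*(1/1655) = 133/49487 + 989/1655 = 49162758/81900985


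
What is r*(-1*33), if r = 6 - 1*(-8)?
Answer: -462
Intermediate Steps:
r = 14 (r = 6 + 8 = 14)
r*(-1*33) = 14*(-1*33) = 14*(-33) = -462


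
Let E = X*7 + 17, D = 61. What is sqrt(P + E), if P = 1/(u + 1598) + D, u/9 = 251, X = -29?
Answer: 2*I*sqrt(464888067)/3857 ≈ 11.18*I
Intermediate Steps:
u = 2259 (u = 9*251 = 2259)
E = -186 (E = -29*7 + 17 = -203 + 17 = -186)
P = 235278/3857 (P = 1/(2259 + 1598) + 61 = 1/3857 + 61 = 235278/3857 ≈ 61.000)
sqrt(P + E) = sqrt(235278/3857 - 186) = sqrt(-482124/3857) = 2*I*sqrt(464888067)/3857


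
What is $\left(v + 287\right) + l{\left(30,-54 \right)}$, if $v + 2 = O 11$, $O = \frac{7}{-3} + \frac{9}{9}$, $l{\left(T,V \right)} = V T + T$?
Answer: $- \frac{3959}{3} \approx -1319.7$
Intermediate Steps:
$l{\left(T,V \right)} = T + T V$ ($l{\left(T,V \right)} = T V + T = T + T V$)
$O = - \frac{4}{3}$ ($O = 7 \left(- \frac{1}{3}\right) + 9 \cdot \frac{1}{9} = - \frac{7}{3} + 1 = - \frac{4}{3} \approx -1.3333$)
$v = - \frac{50}{3}$ ($v = -2 - \frac{44}{3} = - \frac{50}{3} \approx -16.667$)
$\left(v + 287\right) + l{\left(30,-54 \right)} = \left(- \frac{50}{3} + 287\right) + 30 \left(1 - 54\right) = \frac{811}{3} + 30 \left(-53\right) = \frac{811}{3} - 1590 = - \frac{3959}{3}$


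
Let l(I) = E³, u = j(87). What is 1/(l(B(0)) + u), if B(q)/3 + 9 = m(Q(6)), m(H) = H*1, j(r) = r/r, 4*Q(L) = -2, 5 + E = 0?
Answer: -1/124 ≈ -0.0080645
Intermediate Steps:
E = -5 (E = -5 + 0 = -5)
Q(L) = -½ (Q(L) = (¼)*(-2) = -½)
j(r) = 1
u = 1
m(H) = H
B(q) = -57/2 (B(q) = -27 + 3*(-½) = -27 - 3/2 = -57/2)
l(I) = -125 (l(I) = (-5)³ = -125)
1/(l(B(0)) + u) = 1/(-125 + 1) = 1/(-124) = -1/124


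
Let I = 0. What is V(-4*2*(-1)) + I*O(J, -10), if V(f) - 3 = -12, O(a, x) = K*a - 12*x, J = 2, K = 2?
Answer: -9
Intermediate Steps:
O(a, x) = -12*x + 2*a (O(a, x) = 2*a - 12*x = -12*x + 2*a)
V(f) = -9 (V(f) = 3 - 12 = -9)
V(-4*2*(-1)) + I*O(J, -10) = -9 + 0*(-12*(-10) + 2*2) = -9 + 0*(120 + 4) = -9 + 0*124 = -9 + 0 = -9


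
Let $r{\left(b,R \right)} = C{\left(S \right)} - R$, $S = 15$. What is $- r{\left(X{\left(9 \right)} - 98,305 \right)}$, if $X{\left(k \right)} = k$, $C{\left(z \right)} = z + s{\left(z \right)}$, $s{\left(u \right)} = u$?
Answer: $275$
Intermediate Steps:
$C{\left(z \right)} = 2 z$ ($C{\left(z \right)} = z + z = 2 z$)
$r{\left(b,R \right)} = 30 - R$ ($r{\left(b,R \right)} = 2 \cdot 15 - R = 30 - R$)
$- r{\left(X{\left(9 \right)} - 98,305 \right)} = - (30 - 305) = \left(-1\right) \left(-275\right) = 275$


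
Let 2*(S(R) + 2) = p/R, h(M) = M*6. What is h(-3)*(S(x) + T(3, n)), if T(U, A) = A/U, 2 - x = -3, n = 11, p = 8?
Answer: -222/5 ≈ -44.400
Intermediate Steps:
x = 5 (x = 2 - 1*(-3) = 2 + 3 = 5)
h(M) = 6*M
S(R) = -2 + 4/R (S(R) = -2 + (8/R)/2 = -2 + 4/R)
h(-3)*(S(x) + T(3, n)) = (6*(-3))*((-2 + 4/5) + 11/3) = -18*((-2 + 4*(1/5)) + 11*(1/3)) = -18*((-2 + 4/5) + 11/3) = -18*(-6/5 + 11/3) = -18*37/15 = -222/5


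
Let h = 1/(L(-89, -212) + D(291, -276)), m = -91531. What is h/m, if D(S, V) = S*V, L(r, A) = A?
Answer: 1/7370808368 ≈ 1.3567e-10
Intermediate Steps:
h = -1/80528 (h = 1/(-212 + 291*(-276)) = 1/(-212 - 80316) = 1/(-80528) = -1/80528 ≈ -1.2418e-5)
h/m = -1/80528/(-91531) = -1/80528*(-1/91531) = 1/7370808368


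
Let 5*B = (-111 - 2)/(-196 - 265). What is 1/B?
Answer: 2305/113 ≈ 20.398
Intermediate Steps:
B = 113/2305 (B = ((-111 - 2)/(-196 - 265))/5 = (-113/(-461))/5 = (-113*(-1/461))/5 = (⅕)*(113/461) = 113/2305 ≈ 0.049024)
1/B = 1/(113/2305) = 2305/113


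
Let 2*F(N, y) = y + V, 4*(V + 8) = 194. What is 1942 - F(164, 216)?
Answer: 7255/4 ≈ 1813.8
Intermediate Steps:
V = 81/2 (V = -8 + (¼)*194 = -8 + 97/2 = 81/2 ≈ 40.500)
F(N, y) = 81/4 + y/2 (F(N, y) = (y + 81/2)/2 = (81/2 + y)/2 = 81/4 + y/2)
1942 - F(164, 216) = 1942 - (81/4 + (½)*216) = 1942 - (81/4 + 108) = 1942 - 1*513/4 = 1942 - 513/4 = 7255/4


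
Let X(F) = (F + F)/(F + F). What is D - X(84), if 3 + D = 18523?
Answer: 18519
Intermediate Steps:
D = 18520 (D = -3 + 18523 = 18520)
X(F) = 1 (X(F) = (2*F)/((2*F)) = (2*F)*(1/(2*F)) = 1)
D - X(84) = 18520 - 1*1 = 18520 - 1 = 18519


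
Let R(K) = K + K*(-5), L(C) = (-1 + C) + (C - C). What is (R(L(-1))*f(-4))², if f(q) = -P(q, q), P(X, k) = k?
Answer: 1024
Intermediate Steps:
L(C) = -1 + C (L(C) = (-1 + C) + 0 = -1 + C)
R(K) = -4*K (R(K) = K - 5*K = -4*K)
f(q) = -q
(R(L(-1))*f(-4))² = ((-4*(-1 - 1))*(-1*(-4)))² = (-4*(-2)*4)² = (8*4)² = 32² = 1024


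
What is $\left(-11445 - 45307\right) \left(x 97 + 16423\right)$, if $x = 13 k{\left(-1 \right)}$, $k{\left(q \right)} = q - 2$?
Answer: $-717345280$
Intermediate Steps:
$k{\left(q \right)} = -2 + q$ ($k{\left(q \right)} = q - 2 = -2 + q$)
$x = -39$ ($x = 13 \left(-2 - 1\right) = 13 \left(-3\right) = -39$)
$\left(-11445 - 45307\right) \left(x 97 + 16423\right) = \left(-11445 - 45307\right) \left(\left(-39\right) 97 + 16423\right) = - 56752 \left(-3783 + 16423\right) = \left(-56752\right) 12640 = -717345280$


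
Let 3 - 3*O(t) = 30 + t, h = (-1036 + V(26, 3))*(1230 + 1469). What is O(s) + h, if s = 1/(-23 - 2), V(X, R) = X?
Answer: -204449924/75 ≈ -2.7260e+6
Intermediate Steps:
s = -1/25 (s = 1/(-25) = -1/25 ≈ -0.040000)
h = -2725990 (h = (-1036 + 26)*(1230 + 1469) = -1010*2699 = -2725990)
O(t) = -9 - t/3 (O(t) = 1 - (30 + t)/3 = 1 + (-10 - t/3) = -9 - t/3)
O(s) + h = (-9 - ⅓*(-1/25)) - 2725990 = (-9 + 1/75) - 2725990 = -674/75 - 2725990 = -204449924/75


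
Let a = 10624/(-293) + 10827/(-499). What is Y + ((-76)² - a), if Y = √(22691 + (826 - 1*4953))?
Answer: 852965319/146207 + 2*√4641 ≈ 5970.2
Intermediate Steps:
Y = 2*√4641 (Y = √(22691 + (826 - 4953)) = √(22691 - 4127) = √18564 = 2*√4641 ≈ 136.25)
a = -8473687/146207 (a = 10624*(-1/293) + 10827*(-1/499) = -10624/293 - 10827/499 = -8473687/146207 ≈ -57.957)
Y + ((-76)² - a) = 2*√4641 + ((-76)² - 1*(-8473687/146207)) = 2*√4641 + (5776 + 8473687/146207) = 2*√4641 + 852965319/146207 = 852965319/146207 + 2*√4641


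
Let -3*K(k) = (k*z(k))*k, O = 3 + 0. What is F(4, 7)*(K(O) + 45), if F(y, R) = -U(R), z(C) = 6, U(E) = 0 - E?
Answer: 189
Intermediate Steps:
U(E) = -E
F(y, R) = R (F(y, R) = -(-1)*R = R)
O = 3
K(k) = -2*k² (K(k) = -k*6*k/3 = -6*k*k/3 = -2*k²)
F(4, 7)*(K(O) + 45) = 7*(-2*3² + 45) = 7*(-2*9 + 45) = 7*(-18 + 45) = 7*27 = 189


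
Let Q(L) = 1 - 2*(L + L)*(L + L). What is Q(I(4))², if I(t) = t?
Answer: 16129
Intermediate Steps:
Q(L) = 1 - 8*L² (Q(L) = 1 - 2*2*L*2*L = 1 - 8*L²)
Q(I(4))² = (1 - 8*4²)² = (1 - 8*16)² = (1 - 128)² = (-127)² = 16129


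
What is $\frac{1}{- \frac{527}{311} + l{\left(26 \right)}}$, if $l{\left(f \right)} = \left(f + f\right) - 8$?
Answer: $\frac{311}{13157} \approx 0.023638$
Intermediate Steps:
$l{\left(f \right)} = -8 + 2 f$ ($l{\left(f \right)} = 2 f - 8 = -8 + 2 f$)
$\frac{1}{- \frac{527}{311} + l{\left(26 \right)}} = \frac{1}{- \frac{527}{311} + \left(-8 + 2 \cdot 26\right)} = \frac{1}{\left(-527\right) \frac{1}{311} + \left(-8 + 52\right)} = \frac{1}{- \frac{527}{311} + 44} = \frac{1}{\frac{13157}{311}} = \frac{311}{13157}$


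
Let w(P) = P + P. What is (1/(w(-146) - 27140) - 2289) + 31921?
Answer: 812865023/27432 ≈ 29632.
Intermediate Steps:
w(P) = 2*P
(1/(w(-146) - 27140) - 2289) + 31921 = (1/(2*(-146) - 27140) - 2289) + 31921 = (1/(-292 - 27140) - 2289) + 31921 = (1/(-27432) - 2289) + 31921 = (-1/27432 - 2289) + 31921 = -62791849/27432 + 31921 = 812865023/27432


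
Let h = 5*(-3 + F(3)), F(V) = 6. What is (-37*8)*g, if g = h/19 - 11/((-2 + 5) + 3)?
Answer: 17612/57 ≈ 308.98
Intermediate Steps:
h = 15 (h = 5*(-3 + 6) = 5*3 = 15)
g = -119/114 (g = 15/19 - 11/((-2 + 5) + 3) = 15*(1/19) - 11/(3 + 3) = 15/19 - 11/6 = -119/114 ≈ -1.0439)
(-37*8)*g = -37*8*(-119/114) = -296*(-119/114) = 17612/57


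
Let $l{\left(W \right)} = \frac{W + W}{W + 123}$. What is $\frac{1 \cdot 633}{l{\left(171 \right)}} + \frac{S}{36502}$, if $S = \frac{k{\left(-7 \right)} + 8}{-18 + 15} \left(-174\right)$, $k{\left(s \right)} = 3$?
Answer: $\frac{188703150}{346769} \approx 544.18$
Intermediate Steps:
$l{\left(W \right)} = \frac{2 W}{123 + W}$
$S = 638$ ($S = \frac{3 + 8}{-18 + 15} \left(-174\right) = \frac{11}{-3} \left(-174\right) = 11 \left(- \frac{1}{3}\right) \left(-174\right) = \left(- \frac{11}{3}\right) \left(-174\right) = 638$)
$\frac{1 \cdot 633}{l{\left(171 \right)}} + \frac{S}{36502} = \frac{1 \cdot 633}{2 \cdot 171 \frac{1}{123 + 171}} + \frac{638}{36502} = \frac{633}{2 \cdot 171 \cdot \frac{1}{294}} + 638 \cdot \frac{1}{36502} = \frac{633}{2 \cdot 171 \cdot \frac{1}{294}} + \frac{319}{18251} = \frac{633}{\frac{57}{49}} + \frac{319}{18251} = 633 \cdot \frac{49}{57} + \frac{319}{18251} = \frac{10339}{19} + \frac{319}{18251} = \frac{188703150}{346769}$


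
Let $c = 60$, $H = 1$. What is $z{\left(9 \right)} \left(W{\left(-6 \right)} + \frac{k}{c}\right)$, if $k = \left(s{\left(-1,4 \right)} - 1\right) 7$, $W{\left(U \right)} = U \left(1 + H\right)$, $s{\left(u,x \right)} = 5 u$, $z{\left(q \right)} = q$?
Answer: $- \frac{1143}{10} \approx -114.3$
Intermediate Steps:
$W{\left(U \right)} = 2 U$ ($W{\left(U \right)} = U \left(1 + 1\right) = U 2 = 2 U$)
$k = -42$ ($k = \left(5 \left(-1\right) - 1\right) 7 = \left(-5 - 1\right) 7 = \left(-6\right) 7 = -42$)
$z{\left(9 \right)} \left(W{\left(-6 \right)} + \frac{k}{c}\right) = 9 \left(2 \left(-6\right) - \frac{42}{60}\right) = 9 \left(-12 - \frac{7}{10}\right) = 9 \left(- \frac{127}{10}\right) = - \frac{1143}{10}$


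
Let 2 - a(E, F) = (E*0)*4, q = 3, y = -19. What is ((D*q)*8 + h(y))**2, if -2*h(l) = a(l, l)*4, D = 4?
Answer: 8464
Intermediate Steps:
a(E, F) = 2 (a(E, F) = 2 - E*0*4 = 2 - 0*4 = 2 - 1*0 = 2 + 0 = 2)
h(l) = -4
((D*q)*8 + h(y))**2 = ((4*3)*8 - 4)**2 = (12*8 - 4)**2 = (96 - 4)**2 = 92**2 = 8464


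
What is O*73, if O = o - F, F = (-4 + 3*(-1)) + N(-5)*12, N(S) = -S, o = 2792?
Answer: 199947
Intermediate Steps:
F = 53 (F = (-4 + 3*(-1)) - 1*(-5)*12 = (-4 - 3) + 5*12 = -7 + 60 = 53)
O = 2739 (O = 2792 - 1*53 = 2792 - 53 = 2739)
O*73 = 2739*73 = 199947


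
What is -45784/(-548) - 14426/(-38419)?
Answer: 441720236/5263403 ≈ 83.923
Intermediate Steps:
-45784/(-548) - 14426/(-38419) = -45784*(-1/548) - 14426*(-1/38419) = 11446/137 + 14426/38419 = 441720236/5263403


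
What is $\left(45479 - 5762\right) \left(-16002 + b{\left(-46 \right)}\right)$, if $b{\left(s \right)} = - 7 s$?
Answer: $-622762560$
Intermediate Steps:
$\left(45479 - 5762\right) \left(-16002 + b{\left(-46 \right)}\right) = \left(45479 - 5762\right) \left(-16002 - -322\right) = \left(45479 - 5762\right) \left(-16002 + 322\right) = \left(45479 - 5762\right) \left(-15680\right) = 39717 \left(-15680\right) = -622762560$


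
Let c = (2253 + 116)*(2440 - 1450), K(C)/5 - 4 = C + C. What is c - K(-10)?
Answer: 2345390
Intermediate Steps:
K(C) = 20 + 10*C (K(C) = 20 + 5*(C + C) = 20 + 5*(2*C) = 20 + 10*C)
c = 2345310 (c = 2369*990 = 2345310)
c - K(-10) = 2345310 - (20 + 10*(-10)) = 2345310 - (20 - 100) = 2345310 - 1*(-80) = 2345310 + 80 = 2345390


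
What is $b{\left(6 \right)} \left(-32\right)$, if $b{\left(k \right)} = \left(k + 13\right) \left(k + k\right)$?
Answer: $-7296$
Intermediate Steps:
$b{\left(k \right)} = 2 k \left(13 + k\right)$ ($b{\left(k \right)} = \left(13 + k\right) 2 k = 2 k \left(13 + k\right)$)
$b{\left(6 \right)} \left(-32\right) = 2 \cdot 6 \left(13 + 6\right) \left(-32\right) = 2 \cdot 6 \cdot 19 \left(-32\right) = 228 \left(-32\right) = -7296$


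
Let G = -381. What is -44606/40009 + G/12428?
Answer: -569606797/497231852 ≈ -1.1456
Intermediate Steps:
-44606/40009 + G/12428 = -44606/40009 - 381/12428 = -569606797/497231852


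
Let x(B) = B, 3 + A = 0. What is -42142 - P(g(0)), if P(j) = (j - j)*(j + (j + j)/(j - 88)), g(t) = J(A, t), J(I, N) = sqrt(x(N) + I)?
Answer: -42142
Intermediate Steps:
A = -3 (A = -3 + 0 = -3)
J(I, N) = sqrt(I + N) (J(I, N) = sqrt(N + I) = sqrt(I + N))
g(t) = sqrt(-3 + t)
P(j) = 0 (P(j) = 0*(j + (2*j)/(-88 + j)) = 0*(j + 2*j/(-88 + j)) = 0)
-42142 - P(g(0)) = -42142 - 1*0 = -42142 + 0 = -42142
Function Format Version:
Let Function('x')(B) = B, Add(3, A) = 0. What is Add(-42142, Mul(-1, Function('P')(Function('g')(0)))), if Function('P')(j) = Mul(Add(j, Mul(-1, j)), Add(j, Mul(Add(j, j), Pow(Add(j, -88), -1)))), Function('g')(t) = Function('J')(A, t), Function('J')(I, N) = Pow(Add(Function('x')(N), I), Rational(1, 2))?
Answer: -42142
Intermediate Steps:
A = -3 (A = Add(-3, 0) = -3)
Function('J')(I, N) = Pow(Add(I, N), Rational(1, 2)) (Function('J')(I, N) = Pow(Add(N, I), Rational(1, 2)) = Pow(Add(I, N), Rational(1, 2)))
Function('g')(t) = Pow(Add(-3, t), Rational(1, 2))
Function('P')(j) = 0 (Function('P')(j) = Mul(0, Add(j, Mul(Mul(2, j), Pow(Add(-88, j), -1)))) = Mul(0, Add(j, Mul(2, j, Pow(Add(-88, j), -1)))) = 0)
Add(-42142, Mul(-1, Function('P')(Function('g')(0)))) = Add(-42142, Mul(-1, 0)) = Add(-42142, 0) = -42142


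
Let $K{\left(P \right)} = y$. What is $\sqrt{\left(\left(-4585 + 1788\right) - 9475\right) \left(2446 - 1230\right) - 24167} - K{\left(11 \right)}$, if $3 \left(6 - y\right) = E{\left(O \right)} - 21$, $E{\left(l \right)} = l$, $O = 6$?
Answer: $-11 + i \sqrt{14946919} \approx -11.0 + 3866.1 i$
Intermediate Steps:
$y = 11$ ($y = 6 - \frac{6 - 21}{3} = 6 - -5 = 6 + 5 = 11$)
$K{\left(P \right)} = 11$
$\sqrt{\left(\left(-4585 + 1788\right) - 9475\right) \left(2446 - 1230\right) - 24167} - K{\left(11 \right)} = \sqrt{\left(\left(-4585 + 1788\right) - 9475\right) \left(2446 - 1230\right) - 24167} - 11 = \sqrt{\left(-2797 - 9475\right) 1216 - 24167} - 11 = \sqrt{\left(-12272\right) 1216 - 24167} - 11 = \sqrt{-14922752 - 24167} - 11 = \sqrt{-14946919} - 11 = i \sqrt{14946919} - 11 = -11 + i \sqrt{14946919}$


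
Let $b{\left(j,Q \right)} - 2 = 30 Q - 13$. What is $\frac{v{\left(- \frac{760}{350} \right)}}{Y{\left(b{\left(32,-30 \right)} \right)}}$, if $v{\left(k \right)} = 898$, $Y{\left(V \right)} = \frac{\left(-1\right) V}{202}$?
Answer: $\frac{181396}{911} \approx 199.12$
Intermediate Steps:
$b{\left(j,Q \right)} = -11 + 30 Q$ ($b{\left(j,Q \right)} = 2 + \left(30 Q - 13\right) = 2 + \left(-13 + 30 Q\right) = -11 + 30 Q$)
$Y{\left(V \right)} = - \frac{V}{202}$ ($Y{\left(V \right)} = - V \frac{1}{202} = - \frac{V}{202}$)
$\frac{v{\left(- \frac{760}{350} \right)}}{Y{\left(b{\left(32,-30 \right)} \right)}} = \frac{898}{\left(- \frac{1}{202}\right) \left(-11 + 30 \left(-30\right)\right)} = \frac{898}{\left(- \frac{1}{202}\right) \left(-11 - 900\right)} = \frac{898}{\left(- \frac{1}{202}\right) \left(-911\right)} = \frac{898}{\frac{911}{202}} = 898 \cdot \frac{202}{911} = \frac{181396}{911}$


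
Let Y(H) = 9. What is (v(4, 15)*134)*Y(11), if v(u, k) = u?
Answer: 4824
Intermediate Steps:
(v(4, 15)*134)*Y(11) = (4*134)*9 = 536*9 = 4824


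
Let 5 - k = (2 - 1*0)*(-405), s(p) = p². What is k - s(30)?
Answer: -85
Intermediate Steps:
k = 815 (k = 5 - (2 - 1*0)*(-405) = 5 - (2 + 0)*(-405) = 5 - 2*(-405) = 5 - 1*(-810) = 5 + 810 = 815)
k - s(30) = 815 - 1*30² = 815 - 1*900 = 815 - 900 = -85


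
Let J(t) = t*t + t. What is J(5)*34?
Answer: 1020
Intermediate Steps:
J(t) = t + t**2 (J(t) = t**2 + t = t + t**2)
J(5)*34 = (5*(1 + 5))*34 = (5*6)*34 = 30*34 = 1020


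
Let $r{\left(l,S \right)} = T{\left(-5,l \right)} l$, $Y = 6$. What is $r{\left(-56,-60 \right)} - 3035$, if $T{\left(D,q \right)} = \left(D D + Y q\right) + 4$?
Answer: $14157$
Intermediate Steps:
$T{\left(D,q \right)} = 4 + D^{2} + 6 q$ ($T{\left(D,q \right)} = \left(D D + 6 q\right) + 4 = \left(D^{2} + 6 q\right) + 4 = 4 + D^{2} + 6 q$)
$r{\left(l,S \right)} = l \left(29 + 6 l\right)$ ($r{\left(l,S \right)} = \left(4 + \left(-5\right)^{2} + 6 l\right) l = \left(4 + 25 + 6 l\right) l = \left(29 + 6 l\right) l = l \left(29 + 6 l\right)$)
$r{\left(-56,-60 \right)} - 3035 = - 56 \left(29 + 6 \left(-56\right)\right) - 3035 = - 56 \left(29 - 336\right) - 3035 = \left(-56\right) \left(-307\right) - 3035 = 17192 - 3035 = 14157$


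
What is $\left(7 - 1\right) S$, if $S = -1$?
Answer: $-6$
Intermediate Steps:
$\left(7 - 1\right) S = \left(7 - 1\right) \left(-1\right) = 6 \left(-1\right) = -6$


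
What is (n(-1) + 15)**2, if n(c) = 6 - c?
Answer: 484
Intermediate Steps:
(n(-1) + 15)**2 = ((6 - 1*(-1)) + 15)**2 = ((6 + 1) + 15)**2 = (7 + 15)**2 = 22**2 = 484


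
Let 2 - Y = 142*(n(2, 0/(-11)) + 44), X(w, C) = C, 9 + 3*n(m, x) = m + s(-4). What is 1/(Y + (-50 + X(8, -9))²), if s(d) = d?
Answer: -3/6733 ≈ -0.00044557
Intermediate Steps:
n(m, x) = -13/3 + m/3 (n(m, x) = -3 + (m - 4)/3 = -3 + (-4 + m)/3 = -3 + (-4/3 + m/3) = -13/3 + m/3)
Y = -17176/3 (Y = 2 - 142*((-13/3 + (⅓)*2) + 44) = 2 - 142*((-13/3 + ⅔) + 44) = 2 - 142*(-11/3 + 44) = 2 - 142*121/3 = 2 - 1*17182/3 = 2 - 17182/3 = -17176/3 ≈ -5725.3)
1/(Y + (-50 + X(8, -9))²) = 1/(-17176/3 + (-50 - 9)²) = 1/(-17176/3 + (-59)²) = 1/(-17176/3 + 3481) = 1/(-6733/3) = -3/6733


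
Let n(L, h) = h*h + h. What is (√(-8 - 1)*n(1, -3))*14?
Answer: 252*I ≈ 252.0*I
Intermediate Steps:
n(L, h) = h + h² (n(L, h) = h² + h = h + h²)
(√(-8 - 1)*n(1, -3))*14 = (√(-8 - 1)*(-3*(1 - 3)))*14 = (√(-9)*(-3*(-2)))*14 = ((3*I)*6)*14 = (18*I)*14 = 252*I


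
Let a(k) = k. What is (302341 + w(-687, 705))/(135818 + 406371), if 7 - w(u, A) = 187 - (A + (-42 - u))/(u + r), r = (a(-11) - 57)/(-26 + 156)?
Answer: 13503185179/24229884221 ≈ 0.55729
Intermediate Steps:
r = -34/65 (r = (-11 - 57)/(-26 + 156) = -68/130 = -68*1/130 = -34/65 ≈ -0.52308)
w(u, A) = -180 + (-42 + A - u)/(-34/65 + u) (w(u, A) = 7 - (187 - (A + (-42 - u))/(u - 34/65)) = 7 - (187 - (-42 + A - u)/(-34/65 + u)) = 7 + (-187 + (-42 + A - u)/(-34/65 + u)) = -180 + (-42 + A - u)/(-34/65 + u))
(302341 + w(-687, 705))/(135818 + 406371) = (302341 + 5*(678 - 2353*(-687) + 13*705)/(-34 + 65*(-687)))/(135818 + 406371) = (302341 + 5*(678 + 1616511 + 9165)/(-34 - 44655))/542189 = (302341 + 5*1626354/(-44689))*(1/542189) = (302341 + 5*(-1/44689)*1626354)*(1/542189) = (302341 - 8131770/44689)*(1/542189) = (13503185179/44689)*(1/542189) = 13503185179/24229884221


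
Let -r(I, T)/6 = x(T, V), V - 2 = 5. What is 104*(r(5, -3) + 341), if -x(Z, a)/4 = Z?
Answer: 27976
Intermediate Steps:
V = 7 (V = 2 + 5 = 7)
x(Z, a) = -4*Z
r(I, T) = 24*T (r(I, T) = -(-24)*T = 24*T)
104*(r(5, -3) + 341) = 104*(24*(-3) + 341) = 104*(-72 + 341) = 104*269 = 27976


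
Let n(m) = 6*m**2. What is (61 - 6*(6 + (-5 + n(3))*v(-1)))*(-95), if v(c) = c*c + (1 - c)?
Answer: 81415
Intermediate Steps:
v(c) = 1 + c**2 - c (v(c) = c**2 + (1 - c) = 1 + c**2 - c)
(61 - 6*(6 + (-5 + n(3))*v(-1)))*(-95) = (61 - 6*(6 + (-5 + 6*3**2)*(1 + (-1)**2 - 1*(-1))))*(-95) = (61 - 6*(6 + (-5 + 6*9)*(1 + 1 + 1)))*(-95) = (61 - 6*(6 + (-5 + 54)*3))*(-95) = (61 - 6*(6 + 49*3))*(-95) = (61 - 6*(6 + 147))*(-95) = (61 - 6*153)*(-95) = (61 - 918)*(-95) = -857*(-95) = 81415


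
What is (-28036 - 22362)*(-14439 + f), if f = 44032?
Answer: -1491428014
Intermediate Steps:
(-28036 - 22362)*(-14439 + f) = (-28036 - 22362)*(-14439 + 44032) = -50398*29593 = -1491428014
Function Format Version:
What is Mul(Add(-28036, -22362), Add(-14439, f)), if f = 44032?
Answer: -1491428014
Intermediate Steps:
Mul(Add(-28036, -22362), Add(-14439, f)) = Mul(Add(-28036, -22362), Add(-14439, 44032)) = Mul(-50398, 29593) = -1491428014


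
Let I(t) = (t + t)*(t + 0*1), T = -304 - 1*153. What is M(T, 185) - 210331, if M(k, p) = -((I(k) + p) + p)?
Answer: -628399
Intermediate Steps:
T = -457 (T = -304 - 153 = -457)
I(t) = 2*t² (I(t) = (2*t)*(t + 0) = (2*t)*t = 2*t²)
M(k, p) = -2*p - 2*k² (M(k, p) = -((2*k² + p) + p) = -((p + 2*k²) + p) = -(2*p + 2*k²) = -2*p - 2*k²)
M(T, 185) - 210331 = (-2*185 - 2*(-457)²) - 210331 = (-370 - 2*208849) - 210331 = (-370 - 417698) - 210331 = -418068 - 210331 = -628399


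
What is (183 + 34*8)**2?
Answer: 207025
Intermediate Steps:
(183 + 34*8)**2 = (183 + 272)**2 = 455**2 = 207025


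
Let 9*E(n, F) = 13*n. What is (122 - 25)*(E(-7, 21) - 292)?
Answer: -263743/9 ≈ -29305.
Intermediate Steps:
E(n, F) = 13*n/9 (E(n, F) = (13*n)/9 = 13*n/9)
(122 - 25)*(E(-7, 21) - 292) = (122 - 25)*((13/9)*(-7) - 292) = 97*(-91/9 - 292) = 97*(-2719/9) = -263743/9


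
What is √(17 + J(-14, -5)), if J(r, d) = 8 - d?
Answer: √30 ≈ 5.4772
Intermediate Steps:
√(17 + J(-14, -5)) = √(17 + (8 - 1*(-5))) = √(17 + (8 + 5)) = √(17 + 13) = √30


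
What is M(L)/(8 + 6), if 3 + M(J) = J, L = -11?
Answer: -1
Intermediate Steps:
M(J) = -3 + J
M(L)/(8 + 6) = (-3 - 11)/(8 + 6) = -14/14 = -14*1/14 = -1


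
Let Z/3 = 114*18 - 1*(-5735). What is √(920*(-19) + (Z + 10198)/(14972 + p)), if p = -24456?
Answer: I*√393144707109/4742 ≈ 132.23*I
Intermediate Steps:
Z = 23361 (Z = 3*(114*18 - 1*(-5735)) = 3*(2052 + 5735) = 3*7787 = 23361)
√(920*(-19) + (Z + 10198)/(14972 + p)) = √(920*(-19) + (23361 + 10198)/(14972 - 24456)) = √(-17480 + 33559/(-9484)) = √(-17480 + 33559*(-1/9484)) = √(-17480 - 33559/9484) = √(-165813879/9484) = I*√393144707109/4742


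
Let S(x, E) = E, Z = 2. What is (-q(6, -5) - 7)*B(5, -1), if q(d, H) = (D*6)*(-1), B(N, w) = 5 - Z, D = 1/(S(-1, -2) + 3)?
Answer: -3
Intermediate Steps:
D = 1 (D = 1/(-2 + 3) = 1/1 = 1)
B(N, w) = 3 (B(N, w) = 5 - 1*2 = 5 - 2 = 3)
q(d, H) = -6 (q(d, H) = (1*6)*(-1) = 6*(-1) = -6)
(-q(6, -5) - 7)*B(5, -1) = (-1*(-6) - 7)*3 = (6 - 7)*3 = -1*3 = -3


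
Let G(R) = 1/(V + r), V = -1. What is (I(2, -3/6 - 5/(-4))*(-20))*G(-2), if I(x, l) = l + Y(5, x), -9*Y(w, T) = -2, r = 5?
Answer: -175/36 ≈ -4.8611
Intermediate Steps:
Y(w, T) = 2/9 (Y(w, T) = -1/9*(-2) = 2/9)
I(x, l) = 2/9 + l (I(x, l) = l + 2/9 = 2/9 + l)
G(R) = 1/4 (G(R) = 1/(-1 + 5) = 1/4)
(I(2, -3/6 - 5/(-4))*(-20))*G(-2) = ((2/9 + (-3/6 - 5/(-4)))*(-20))*(1/4) = ((2/9 + (-3*1/6 - 5*(-1/4)))*(-20))*(1/4) = ((2/9 + (-1/2 + 5/4))*(-20))*(1/4) = ((2/9 + 3/4)*(-20))*(1/4) = ((35/36)*(-20))*(1/4) = -175/9*1/4 = -175/36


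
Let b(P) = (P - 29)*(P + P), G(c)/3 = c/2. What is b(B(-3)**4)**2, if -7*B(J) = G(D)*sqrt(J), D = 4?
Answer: 1828465177144550400/33232930569601 ≈ 55020.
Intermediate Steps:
G(c) = 3*c/2 (G(c) = 3*(c/2) = 3*c/2)
B(J) = -6*sqrt(J)/7 (B(J) = -(3/2)*4*sqrt(J)/7 = -6*sqrt(J)/7)
b(P) = 2*P*(-29 + P) (b(P) = (-29 + P)*(2*P) = 2*P*(-29 + P))
b(B(-3)**4)**2 = (2*(-6*I*sqrt(3)/7)**4*(-29 + (-6*I*sqrt(3)/7)**4))**2 = (2*(11664/2401)*(-29 + 11664/2401))**2 = (2*(11664/2401)*(-57965/2401))**2 = (-1352207520/5764801)**2 = 1828465177144550400/33232930569601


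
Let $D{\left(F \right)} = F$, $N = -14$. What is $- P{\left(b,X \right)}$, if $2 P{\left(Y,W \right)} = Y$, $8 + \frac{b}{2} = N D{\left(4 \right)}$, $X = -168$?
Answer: $64$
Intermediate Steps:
$b = -128$ ($b = -16 + 2 \left(\left(-14\right) 4\right) = -16 + 2 \left(-56\right) = -16 - 112 = -128$)
$P{\left(Y,W \right)} = \frac{Y}{2}$
$- P{\left(b,X \right)} = - \frac{-128}{2} = \left(-1\right) \left(-64\right) = 64$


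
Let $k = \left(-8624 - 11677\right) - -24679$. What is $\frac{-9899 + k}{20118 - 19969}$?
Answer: $- \frac{5521}{149} \approx -37.054$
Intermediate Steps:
$k = 4378$ ($k = \left(-8624 - 11677\right) + 24679 = -20301 + 24679 = 4378$)
$\frac{-9899 + k}{20118 - 19969} = \frac{-9899 + 4378}{20118 - 19969} = - \frac{5521}{149}$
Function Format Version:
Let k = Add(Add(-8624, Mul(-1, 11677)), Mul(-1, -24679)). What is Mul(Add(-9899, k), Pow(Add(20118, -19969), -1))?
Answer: Rational(-5521, 149) ≈ -37.054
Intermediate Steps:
k = 4378 (k = Add(Add(-8624, -11677), 24679) = Add(-20301, 24679) = 4378)
Mul(Add(-9899, k), Pow(Add(20118, -19969), -1)) = Mul(Add(-9899, 4378), Pow(Add(20118, -19969), -1)) = Mul(-5521, Pow(149, -1)) = Mul(-5521, Rational(1, 149)) = Rational(-5521, 149)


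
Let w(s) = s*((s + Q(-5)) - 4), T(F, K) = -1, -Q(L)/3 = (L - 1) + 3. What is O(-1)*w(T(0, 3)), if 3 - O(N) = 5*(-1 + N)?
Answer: -52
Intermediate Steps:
Q(L) = -6 - 3*L (Q(L) = -3*((L - 1) + 3) = -3*((-1 + L) + 3) = -3*(2 + L) = -6 - 3*L)
w(s) = s*(5 + s) (w(s) = s*((s + (-6 - 3*(-5))) - 4) = s*((s + (-6 + 15)) - 4) = s*((s + 9) - 4) = s*((9 + s) - 4) = s*(5 + s))
O(N) = 8 - 5*N (O(N) = 3 - 5*(-1 + N) = 3 - (-5 + 5*N) = 3 + (5 - 5*N) = 8 - 5*N)
O(-1)*w(T(0, 3)) = (8 - 5*(-1))*(-(5 - 1)) = (8 + 5)*(-1*4) = 13*(-4) = -52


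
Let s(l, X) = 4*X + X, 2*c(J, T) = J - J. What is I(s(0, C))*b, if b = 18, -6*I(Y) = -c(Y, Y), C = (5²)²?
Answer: 0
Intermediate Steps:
c(J, T) = 0 (c(J, T) = (J - J)/2 = (½)*0 = 0)
C = 625 (C = 25² = 625)
s(l, X) = 5*X
I(Y) = 0 (I(Y) = -(-1)*0/6 = -⅙*0 = 0)
I(s(0, C))*b = 0*18 = 0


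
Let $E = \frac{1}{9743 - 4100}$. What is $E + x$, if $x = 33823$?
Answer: $\frac{190863190}{5643} \approx 33823.0$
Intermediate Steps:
$E = \frac{1}{5643} \approx 0.00017721$
$E + x = \frac{1}{5643} + 33823 = \frac{190863190}{5643}$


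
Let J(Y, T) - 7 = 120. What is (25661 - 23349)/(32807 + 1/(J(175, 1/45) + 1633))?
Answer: 4069120/57740321 ≈ 0.070473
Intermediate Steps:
J(Y, T) = 127 (J(Y, T) = 7 + 120 = 127)
(25661 - 23349)/(32807 + 1/(J(175, 1/45) + 1633)) = (25661 - 23349)/(32807 + 1/(127 + 1633)) = 2312/(32807 + 1/1760) = 2312/(57740321/1760) = 2312*(1760/57740321) = 4069120/57740321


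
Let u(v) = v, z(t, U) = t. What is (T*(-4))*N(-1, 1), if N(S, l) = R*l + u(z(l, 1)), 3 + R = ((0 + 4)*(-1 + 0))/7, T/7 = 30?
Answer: 2160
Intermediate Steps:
T = 210 (T = 7*30 = 210)
R = -25/7 (R = -3 + ((0 + 4)*(-1 + 0))/7 = -3 + (4*(-1))*(⅐) = -3 - 4*⅐ = -3 - 4/7 = -25/7 ≈ -3.5714)
N(S, l) = -18*l/7 (N(S, l) = -25*l/7 + l = -18*l/7)
(T*(-4))*N(-1, 1) = (210*(-4))*(-18/7*1) = -840*(-18/7) = 2160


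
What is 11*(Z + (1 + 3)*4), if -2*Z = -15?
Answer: 517/2 ≈ 258.50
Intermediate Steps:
Z = 15/2 (Z = -½*(-15) = 15/2 ≈ 7.5000)
11*(Z + (1 + 3)*4) = 11*(15/2 + (1 + 3)*4) = 11*(15/2 + 4*4) = 11*(15/2 + 16) = 11*(47/2) = 517/2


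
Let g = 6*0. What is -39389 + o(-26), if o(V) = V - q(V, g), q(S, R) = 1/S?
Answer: -1024789/26 ≈ -39415.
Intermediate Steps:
g = 0
o(V) = V - 1/V
-39389 + o(-26) = -39389 + (-26 - 1/(-26)) = -39389 + (-26 - 1*(-1/26)) = -39389 + (-26 + 1/26) = -39389 - 675/26 = -1024789/26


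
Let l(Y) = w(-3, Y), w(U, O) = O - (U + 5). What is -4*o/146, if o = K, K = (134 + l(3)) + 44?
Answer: -358/73 ≈ -4.9041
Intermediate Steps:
w(U, O) = -5 + O - U (w(U, O) = O - (5 + U) = O + (-5 - U) = -5 + O - U)
l(Y) = -2 + Y (l(Y) = -5 + Y - 1*(-3) = -5 + Y + 3 = -2 + Y)
K = 179 (K = (134 + (-2 + 3)) + 44 = (134 + 1) + 44 = 135 + 44 = 179)
o = 179
-4*o/146 = -716/146 = -4*179/146 = -358/73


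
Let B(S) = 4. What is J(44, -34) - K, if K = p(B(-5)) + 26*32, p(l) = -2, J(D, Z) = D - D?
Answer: -830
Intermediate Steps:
J(D, Z) = 0
K = 830 (K = -2 + 26*32 = -2 + 832 = 830)
J(44, -34) - K = 0 - 1*830 = 0 - 830 = -830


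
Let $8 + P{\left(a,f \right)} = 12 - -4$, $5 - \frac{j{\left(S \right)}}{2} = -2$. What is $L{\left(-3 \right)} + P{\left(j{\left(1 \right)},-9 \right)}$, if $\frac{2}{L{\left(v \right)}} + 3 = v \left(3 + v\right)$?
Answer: $\frac{22}{3} \approx 7.3333$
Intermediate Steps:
$j{\left(S \right)} = 14$ ($j{\left(S \right)} = 10 - -4 = 10 + 4 = 14$)
$P{\left(a,f \right)} = 8$ ($P{\left(a,f \right)} = -8 + \left(12 - -4\right) = -8 + \left(12 + 4\right) = -8 + 16 = 8$)
$L{\left(v \right)} = \frac{2}{-3 + v \left(3 + v\right)}$
$L{\left(-3 \right)} + P{\left(j{\left(1 \right)},-9 \right)} = \frac{2}{-3 + \left(-3\right)^{2} + 3 \left(-3\right)} + 8 = \frac{2}{-3 + 9 - 9} + 8 = \frac{2}{-3} + 8 = 2 \left(- \frac{1}{3}\right) + 8 = - \frac{2}{3} + 8 = \frac{22}{3}$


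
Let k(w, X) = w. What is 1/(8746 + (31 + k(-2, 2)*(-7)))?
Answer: 1/8791 ≈ 0.00011375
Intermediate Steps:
1/(8746 + (31 + k(-2, 2)*(-7))) = 1/(8746 + (31 - 2*(-7))) = 1/(8746 + (31 + 14)) = 1/(8746 + 45) = 1/8791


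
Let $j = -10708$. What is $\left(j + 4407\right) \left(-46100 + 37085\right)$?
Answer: $56803515$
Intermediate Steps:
$\left(j + 4407\right) \left(-46100 + 37085\right) = \left(-10708 + 4407\right) \left(-46100 + 37085\right) = \left(-6301\right) \left(-9015\right) = 56803515$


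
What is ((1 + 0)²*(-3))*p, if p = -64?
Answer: 192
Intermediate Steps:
((1 + 0)²*(-3))*p = ((1 + 0)²*(-3))*(-64) = (1²*(-3))*(-64) = (1*(-3))*(-64) = -3*(-64) = 192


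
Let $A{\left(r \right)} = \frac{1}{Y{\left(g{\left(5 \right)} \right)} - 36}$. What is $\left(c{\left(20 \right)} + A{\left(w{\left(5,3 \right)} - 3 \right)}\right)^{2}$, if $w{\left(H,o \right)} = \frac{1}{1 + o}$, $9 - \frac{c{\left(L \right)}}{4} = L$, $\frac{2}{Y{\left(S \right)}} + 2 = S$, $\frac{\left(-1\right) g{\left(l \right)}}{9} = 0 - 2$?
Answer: $\frac{159668496}{82369} \approx 1938.5$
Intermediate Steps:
$g{\left(l \right)} = 18$ ($g{\left(l \right)} = - 9 \left(0 - 2\right) = \left(-9\right) \left(-2\right) = 18$)
$Y{\left(S \right)} = \frac{2}{-2 + S}$
$c{\left(L \right)} = 36 - 4 L$
$A{\left(r \right)} = - \frac{8}{287}$ ($A{\left(r \right)} = \frac{1}{\frac{2}{-2 + 18} - 36} = \frac{1}{\frac{2}{16} - 36} = \frac{1}{2 \cdot \frac{1}{16} - 36} = \frac{1}{\frac{1}{8} - 36} = \frac{1}{- \frac{287}{8}} = - \frac{8}{287}$)
$\left(c{\left(20 \right)} + A{\left(w{\left(5,3 \right)} - 3 \right)}\right)^{2} = \left(\left(36 - 80\right) - \frac{8}{287}\right)^{2} = \left(-44 - \frac{8}{287}\right)^{2} = \left(- \frac{12636}{287}\right)^{2} = \frac{159668496}{82369}$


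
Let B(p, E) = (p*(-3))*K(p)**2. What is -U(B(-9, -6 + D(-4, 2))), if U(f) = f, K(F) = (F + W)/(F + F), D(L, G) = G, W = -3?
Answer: -12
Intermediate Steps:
K(F) = (-3 + F)/(2*F) (K(F) = (F - 3)/(F + F) = (-3 + F)/((2*F)) = (-3 + F)*(1/(2*F)) = (-3 + F)/(2*F))
B(p, E) = -3*(-3 + p)**2/(4*p) (B(p, E) = (p*(-3))*((-3 + p)/(2*p))**2 = (-3*p)*((-3 + p)**2/(4*p**2)) = -3*(-3 + p)**2/(4*p))
-U(B(-9, -6 + D(-4, 2))) = -(-3)*(-3 - 9)**2/(4*(-9)) = -(-3)*(-1)*(-12)**2/(4*9) = -(-3)*(-1)*144/(4*9) = -1*12 = -12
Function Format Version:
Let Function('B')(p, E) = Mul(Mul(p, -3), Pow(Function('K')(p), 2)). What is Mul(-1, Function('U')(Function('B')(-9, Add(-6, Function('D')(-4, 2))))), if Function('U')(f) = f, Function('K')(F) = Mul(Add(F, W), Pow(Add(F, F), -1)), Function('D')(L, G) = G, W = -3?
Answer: -12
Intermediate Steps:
Function('K')(F) = Mul(Rational(1, 2), Pow(F, -1), Add(-3, F)) (Function('K')(F) = Mul(Add(F, -3), Pow(Add(F, F), -1)) = Mul(Add(-3, F), Pow(Mul(2, F), -1)) = Mul(Add(-3, F), Mul(Rational(1, 2), Pow(F, -1))) = Mul(Rational(1, 2), Pow(F, -1), Add(-3, F)))
Function('B')(p, E) = Mul(Rational(-3, 4), Pow(p, -1), Pow(Add(-3, p), 2)) (Function('B')(p, E) = Mul(Mul(p, -3), Pow(Mul(Rational(1, 2), Pow(p, -1), Add(-3, p)), 2)) = Mul(Mul(-3, p), Mul(Rational(1, 4), Pow(p, -2), Pow(Add(-3, p), 2))) = Mul(Rational(-3, 4), Pow(p, -1), Pow(Add(-3, p), 2)))
Mul(-1, Function('U')(Function('B')(-9, Add(-6, Function('D')(-4, 2))))) = Mul(-1, Mul(Rational(-3, 4), Pow(-9, -1), Pow(Add(-3, -9), 2))) = Mul(-1, Mul(Rational(-3, 4), Rational(-1, 9), Pow(-12, 2))) = Mul(-1, Mul(Rational(-3, 4), Rational(-1, 9), 144)) = Mul(-1, 12) = -12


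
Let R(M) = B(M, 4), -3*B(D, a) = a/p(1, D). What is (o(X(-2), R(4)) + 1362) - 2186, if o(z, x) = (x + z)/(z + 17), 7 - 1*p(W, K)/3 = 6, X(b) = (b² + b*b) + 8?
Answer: -244588/297 ≈ -823.53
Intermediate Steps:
X(b) = 8 + 2*b² (X(b) = (b² + b²) + 8 = 2*b² + 8 = 8 + 2*b²)
p(W, K) = 3 (p(W, K) = 21 - 3*6 = 21 - 18 = 3)
B(D, a) = -a/9 (B(D, a) = -a/(3*3) = -a/9)
R(M) = -4/9 (R(M) = -⅑*4 = -4/9)
o(z, x) = (x + z)/(17 + z)
(o(X(-2), R(4)) + 1362) - 2186 = ((-4/9 + (8 + 2*(-2)²))/(17 + (8 + 2*(-2)²)) + 1362) - 2186 = ((-4/9 + (8 + 2*4))/(17 + (8 + 2*4)) + 1362) - 2186 = ((-4/9 + (8 + 8))/(17 + (8 + 8)) + 1362) - 2186 = ((-4/9 + 16)/(17 + 16) + 1362) - 2186 = ((140/9)/33 + 1362) - 2186 = ((1/33)*(140/9) + 1362) - 2186 = (140/297 + 1362) - 2186 = 404654/297 - 2186 = -244588/297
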